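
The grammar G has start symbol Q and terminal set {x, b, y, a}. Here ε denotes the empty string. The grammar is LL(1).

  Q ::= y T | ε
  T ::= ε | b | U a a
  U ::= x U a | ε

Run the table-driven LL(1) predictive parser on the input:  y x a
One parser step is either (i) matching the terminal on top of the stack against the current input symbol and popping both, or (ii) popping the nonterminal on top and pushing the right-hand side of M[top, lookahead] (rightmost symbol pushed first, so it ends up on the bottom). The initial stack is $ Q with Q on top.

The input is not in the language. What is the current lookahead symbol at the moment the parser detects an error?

step 1: stack=$ Q  input=y x a $  — expand Q ::= y T
step 2: stack=$ T y  input=y x a $  — match y
step 3: stack=$ T  input=x a $  — expand T ::= U a a
step 4: stack=$ a a U  input=x a $  — expand U ::= x U a
step 5: stack=$ a a a U x  input=x a $  — match x
step 6: stack=$ a a a U  input=a $  — expand U ::= ε
step 7: stack=$ a a a  input=a $  — match a
step 8: stack=$ a a  input=$  — error: top is terminal a but lookahead is $

$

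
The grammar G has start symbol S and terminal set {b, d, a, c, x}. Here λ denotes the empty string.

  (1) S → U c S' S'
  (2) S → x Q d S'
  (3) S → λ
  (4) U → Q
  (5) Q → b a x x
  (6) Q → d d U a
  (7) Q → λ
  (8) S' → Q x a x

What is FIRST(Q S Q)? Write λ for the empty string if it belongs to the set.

FIRST(Q) = {λ, b, d}
FIRST(U) = {λ, b, d}  (via Q)
FIRST(S') = {b, d, x}  (via Q x a x)
FIRST(S) = {λ, b, c, d, x}  (via U c S' S')
FIRST(Q S Q): take FIRST of each symbol in turn, carrying on past any symbol whose FIRST contains λ; result {λ, b, c, d, x}.

{λ, b, c, d, x}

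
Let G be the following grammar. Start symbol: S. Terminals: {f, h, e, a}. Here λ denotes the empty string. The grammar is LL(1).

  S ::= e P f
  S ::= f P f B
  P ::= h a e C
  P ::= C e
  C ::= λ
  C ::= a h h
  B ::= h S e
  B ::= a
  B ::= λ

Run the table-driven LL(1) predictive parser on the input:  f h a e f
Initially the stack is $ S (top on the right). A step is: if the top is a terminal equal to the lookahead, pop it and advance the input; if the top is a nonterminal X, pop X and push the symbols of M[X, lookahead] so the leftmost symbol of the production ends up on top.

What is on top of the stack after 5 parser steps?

     Stack          Input        Action
  1  $ S            f h a e f $  expand S ::= f P f B
  2  $ B f P f      f h a e f $  match f
  3  $ B f P        h a e f $    expand P ::= h a e C
  4  $ B f C e a h  h a e f $    match h
  5  $ B f C e a    a e f $      match a
Stack after step 5: $ B f C e (top = e).

e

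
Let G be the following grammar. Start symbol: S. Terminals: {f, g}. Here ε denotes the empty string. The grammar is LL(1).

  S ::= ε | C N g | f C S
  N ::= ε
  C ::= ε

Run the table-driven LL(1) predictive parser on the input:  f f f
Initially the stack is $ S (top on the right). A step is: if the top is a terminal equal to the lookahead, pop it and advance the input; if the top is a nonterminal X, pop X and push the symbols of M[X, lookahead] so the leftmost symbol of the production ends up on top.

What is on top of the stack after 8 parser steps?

step 1: stack=$ S  input=f f f $  — expand S ::= f C S
step 2: stack=$ S C f  input=f f f $  — match f
step 3: stack=$ S C  input=f f $  — expand C ::= ε
step 4: stack=$ S  input=f f $  — expand S ::= f C S
step 5: stack=$ S C f  input=f f $  — match f
step 6: stack=$ S C  input=f $  — expand C ::= ε
step 7: stack=$ S  input=f $  — expand S ::= f C S
step 8: stack=$ S C f  input=f $  — match f
Stack after step 8: $ S C (top = C).

C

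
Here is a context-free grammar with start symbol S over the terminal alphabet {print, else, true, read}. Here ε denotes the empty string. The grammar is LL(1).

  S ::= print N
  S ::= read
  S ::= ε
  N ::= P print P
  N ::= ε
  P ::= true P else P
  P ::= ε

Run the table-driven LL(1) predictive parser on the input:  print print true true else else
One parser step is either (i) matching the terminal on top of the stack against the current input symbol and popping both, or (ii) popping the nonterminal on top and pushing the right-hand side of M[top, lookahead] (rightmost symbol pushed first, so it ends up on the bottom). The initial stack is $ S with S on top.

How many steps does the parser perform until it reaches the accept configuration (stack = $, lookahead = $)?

14

step 1: stack=$ S  input=print print true true else else $  — expand S ::= print N
step 2: stack=$ N print  input=print print true true else else $  — match print
step 3: stack=$ N  input=print true true else else $  — expand N ::= P print P
step 4: stack=$ P print P  input=print true true else else $  — expand P ::= ε
step 5: stack=$ P print  input=print true true else else $  — match print
step 6: stack=$ P  input=true true else else $  — expand P ::= true P else P
step 7: stack=$ P else P true  input=true true else else $  — match true
step 8: stack=$ P else P  input=true else else $  — expand P ::= true P else P
step 9: stack=$ P else P else P true  input=true else else $  — match true
step 10: stack=$ P else P else P  input=else else $  — expand P ::= ε
step 11: stack=$ P else P else  input=else else $  — match else
step 12: stack=$ P else P  input=else $  — expand P ::= ε
step 13: stack=$ P else  input=else $  — match else
step 14: stack=$ P  input=$  — expand P ::= ε
Accept reached after 14 steps.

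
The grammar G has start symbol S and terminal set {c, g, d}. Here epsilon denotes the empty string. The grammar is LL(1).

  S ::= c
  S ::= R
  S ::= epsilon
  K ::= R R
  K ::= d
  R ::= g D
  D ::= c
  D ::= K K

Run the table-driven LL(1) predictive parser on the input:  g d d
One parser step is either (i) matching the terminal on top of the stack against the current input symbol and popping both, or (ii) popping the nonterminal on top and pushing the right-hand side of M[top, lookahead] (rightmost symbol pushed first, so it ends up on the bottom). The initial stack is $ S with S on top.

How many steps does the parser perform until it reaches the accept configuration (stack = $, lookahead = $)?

8

     Stack  Input    Action
  1  $ S    g d d $  expand S ::= R
  2  $ R    g d d $  expand R ::= g D
  3  $ D g  g d d $  match g
  4  $ D    d d $    expand D ::= K K
  5  $ K K  d d $    expand K ::= d
  6  $ K d  d d $    match d
  7  $ K    d $      expand K ::= d
  8  $ d    d $      match d
Accept reached after 8 steps.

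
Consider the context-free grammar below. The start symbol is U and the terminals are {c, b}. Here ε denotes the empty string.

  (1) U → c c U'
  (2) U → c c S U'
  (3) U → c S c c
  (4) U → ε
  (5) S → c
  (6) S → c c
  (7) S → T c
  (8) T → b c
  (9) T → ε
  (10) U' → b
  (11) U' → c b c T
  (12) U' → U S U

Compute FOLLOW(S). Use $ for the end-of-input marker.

FIRST(U): from U→c c U' we get {c}; from U→c c S U' we get {c}; from U→c S c c we get {c}; from U→ε we get {ε}. So FIRST(U) = {ε, c}.
FIRST(T): from T→b c we get {b}; from T→ε we get {ε}. So FIRST(T) = {ε, b}.
FIRST(S): from S→c we get {c}; from S→c c we get {c}; from S→T c we get {b, c}. So FIRST(S) = {b, c}.
FIRST(U'): from U'→b we get {b}; from U'→c b c T we get {c}; from U'→U S U we get {b, c}. So FIRST(U') = {b, c}.
FOLLOW(U) includes $ since U is the start symbol.
FOLLOW(U): in U'→U S U (occurrence 1), U is followed by S U with FIRST {b, c}; in U'→U S U (occurrence 2), the suffix after U is empty, so FOLLOW(U) ⊇ FOLLOW(U') = {$, b, c}. Thus FOLLOW(U) = {$, b, c}.
FOLLOW(U'): in U→c c U', the suffix after U' is empty, so FOLLOW(U') ⊇ FOLLOW(U) = {$, b, c}; in U→c c S U', the suffix after U' is empty, so FOLLOW(U') ⊇ FOLLOW(U) = {$, b, c}. Thus FOLLOW(U') = {$, b, c}.
FOLLOW(S): in U→c c S U', S is followed by U' with FIRST {b, c}; in U→c S c c, S is followed by c c with FIRST {c}; in U'→U S U, S is followed by U with FIRST {ε, c}; in U'→U S U, the suffix after S is nullable, so FOLLOW(S) ⊇ FOLLOW(U') = {$, b, c}. Thus FOLLOW(S) = {$, b, c}.
FOLLOW(T): in S→T c, T is followed by c with FIRST {c}; in U'→c b c T, the suffix after T is empty, so FOLLOW(T) ⊇ FOLLOW(U') = {$, b, c}. Thus FOLLOW(T) = {$, b, c}.

{$, b, c}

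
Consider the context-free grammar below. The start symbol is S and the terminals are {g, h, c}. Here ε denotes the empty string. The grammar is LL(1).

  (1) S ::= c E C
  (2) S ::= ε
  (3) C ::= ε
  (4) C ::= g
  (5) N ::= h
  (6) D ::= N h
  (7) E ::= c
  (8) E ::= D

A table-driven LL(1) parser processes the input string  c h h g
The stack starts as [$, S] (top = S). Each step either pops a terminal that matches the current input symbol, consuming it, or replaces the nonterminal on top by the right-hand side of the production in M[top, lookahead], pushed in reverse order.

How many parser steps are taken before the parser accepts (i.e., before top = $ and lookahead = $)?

9

     Stack    Input      Action
  1  $ S      c h h g $  expand S ::= c E C
  2  $ C E c  c h h g $  match c
  3  $ C E    h h g $    expand E ::= D
  4  $ C D    h h g $    expand D ::= N h
  5  $ C h N  h h g $    expand N ::= h
  6  $ C h h  h h g $    match h
  7  $ C h    h g $      match h
  8  $ C      g $        expand C ::= g
  9  $ g      g $        match g
Accept reached after 9 steps.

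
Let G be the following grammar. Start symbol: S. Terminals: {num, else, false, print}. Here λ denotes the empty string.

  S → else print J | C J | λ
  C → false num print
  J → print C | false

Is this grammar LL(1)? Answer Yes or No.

FIRST(S) = {λ, else, false}
FIRST(C) = {false}
FIRST(J) = {false, print}
FOLLOW(S) = {$}
FOLLOW(C) = {$, false, print}
FOLLOW(J) = {$}
Each cell of M receives at most one production.

Yes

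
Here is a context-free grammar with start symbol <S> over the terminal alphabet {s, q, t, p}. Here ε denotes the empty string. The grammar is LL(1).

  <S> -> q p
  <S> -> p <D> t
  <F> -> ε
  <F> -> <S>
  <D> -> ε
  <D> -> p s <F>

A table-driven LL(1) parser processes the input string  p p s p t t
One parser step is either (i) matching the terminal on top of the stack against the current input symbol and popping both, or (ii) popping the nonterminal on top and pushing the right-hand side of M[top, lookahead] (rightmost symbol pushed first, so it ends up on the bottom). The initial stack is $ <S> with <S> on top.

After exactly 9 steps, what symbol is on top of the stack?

step 1: stack=$ <S>  input=p p s p t t $  — expand <S> -> p <D> t
step 2: stack=$ t <D> p  input=p p s p t t $  — match p
step 3: stack=$ t <D>  input=p s p t t $  — expand <D> -> p s <F>
step 4: stack=$ t <F> s p  input=p s p t t $  — match p
step 5: stack=$ t <F> s  input=s p t t $  — match s
step 6: stack=$ t <F>  input=p t t $  — expand <F> -> <S>
step 7: stack=$ t <S>  input=p t t $  — expand <S> -> p <D> t
step 8: stack=$ t t <D> p  input=p t t $  — match p
step 9: stack=$ t t <D>  input=t t $  — expand <D> -> ε
Stack after step 9: $ t t (top = t).

t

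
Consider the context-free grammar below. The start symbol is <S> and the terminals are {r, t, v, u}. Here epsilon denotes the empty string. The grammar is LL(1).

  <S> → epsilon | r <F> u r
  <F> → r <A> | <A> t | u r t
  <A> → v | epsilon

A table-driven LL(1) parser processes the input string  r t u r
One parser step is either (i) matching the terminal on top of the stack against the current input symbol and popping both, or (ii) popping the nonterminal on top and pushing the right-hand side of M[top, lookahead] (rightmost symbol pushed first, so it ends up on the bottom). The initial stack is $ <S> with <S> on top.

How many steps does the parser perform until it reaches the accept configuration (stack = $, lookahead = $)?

7

step 1: stack=$ <S>  input=r t u r $  — expand <S> → r <F> u r
step 2: stack=$ r u <F> r  input=r t u r $  — match r
step 3: stack=$ r u <F>  input=t u r $  — expand <F> → <A> t
step 4: stack=$ r u t <A>  input=t u r $  — expand <A> → epsilon
step 5: stack=$ r u t  input=t u r $  — match t
step 6: stack=$ r u  input=u r $  — match u
step 7: stack=$ r  input=r $  — match r
Accept reached after 7 steps.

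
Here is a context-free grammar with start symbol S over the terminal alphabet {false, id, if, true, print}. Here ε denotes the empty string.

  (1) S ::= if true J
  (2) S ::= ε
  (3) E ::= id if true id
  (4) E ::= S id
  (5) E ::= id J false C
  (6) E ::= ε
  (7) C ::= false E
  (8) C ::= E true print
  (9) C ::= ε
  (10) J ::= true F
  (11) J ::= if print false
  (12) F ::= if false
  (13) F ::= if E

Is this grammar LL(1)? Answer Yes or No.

FIRST(S) = {ε, if}
FIRST(E) = {ε, id, if}
FIRST(C) = {ε, false, id, if, true}
FIRST(J) = {if, true}
FIRST(F) = {if}
FOLLOW(S) = {$, id}
FOLLOW(E) = {$, false, id, true}
FOLLOW(C) = {$, false, id, true}
FOLLOW(J) = {$, false, id}
FOLLOW(F) = {$, false, id}
Cell M[C, false] receives both C ::= false E and C ::= ε — the grammar is not LL(1).

No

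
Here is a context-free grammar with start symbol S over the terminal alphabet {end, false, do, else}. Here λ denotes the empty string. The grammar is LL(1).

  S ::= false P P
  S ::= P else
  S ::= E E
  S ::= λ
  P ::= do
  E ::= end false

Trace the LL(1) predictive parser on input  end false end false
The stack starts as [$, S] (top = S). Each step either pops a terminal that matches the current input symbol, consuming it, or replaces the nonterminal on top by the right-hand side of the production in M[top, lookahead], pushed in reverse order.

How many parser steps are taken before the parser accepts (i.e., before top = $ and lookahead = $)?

step 1: stack=$ S  input=end false end false $  — expand S ::= E E
step 2: stack=$ E E  input=end false end false $  — expand E ::= end false
step 3: stack=$ E false end  input=end false end false $  — match end
step 4: stack=$ E false  input=false end false $  — match false
step 5: stack=$ E  input=end false $  — expand E ::= end false
step 6: stack=$ false end  input=end false $  — match end
step 7: stack=$ false  input=false $  — match false
Accept reached after 7 steps.

7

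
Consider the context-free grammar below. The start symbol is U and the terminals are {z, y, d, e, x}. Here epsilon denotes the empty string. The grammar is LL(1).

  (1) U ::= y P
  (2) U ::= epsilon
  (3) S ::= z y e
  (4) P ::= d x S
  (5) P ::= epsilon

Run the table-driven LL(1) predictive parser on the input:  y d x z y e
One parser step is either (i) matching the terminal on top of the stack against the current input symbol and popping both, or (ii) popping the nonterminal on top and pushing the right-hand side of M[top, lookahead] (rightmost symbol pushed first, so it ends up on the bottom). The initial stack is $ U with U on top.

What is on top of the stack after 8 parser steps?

e

step 1: stack=$ U  input=y d x z y e $  — expand U ::= y P
step 2: stack=$ P y  input=y d x z y e $  — match y
step 3: stack=$ P  input=d x z y e $  — expand P ::= d x S
step 4: stack=$ S x d  input=d x z y e $  — match d
step 5: stack=$ S x  input=x z y e $  — match x
step 6: stack=$ S  input=z y e $  — expand S ::= z y e
step 7: stack=$ e y z  input=z y e $  — match z
step 8: stack=$ e y  input=y e $  — match y
Stack after step 8: $ e (top = e).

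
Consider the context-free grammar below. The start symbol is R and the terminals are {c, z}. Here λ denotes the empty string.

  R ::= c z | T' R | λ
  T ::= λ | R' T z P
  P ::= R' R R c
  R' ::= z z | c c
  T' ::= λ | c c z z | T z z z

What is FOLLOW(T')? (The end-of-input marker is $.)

{$, c, z}

FIRST(R') = {c, z}
FIRST(T) = {λ, c, z}  (via R' T z P)
FIRST(P) = {c, z}  (via R' R R c)
FIRST(T') = {λ, c, z}  (via T z z z)
FIRST(R) = {λ, c, z}  (via T' R)
FOLLOW(R) includes $ since R is the start symbol.
FOLLOW(R): in R::=T' R, the suffix after R is empty (adds nothing new); in P::=R' R R c (occurrence 1), R is followed by R c with FIRST {c, z}; in P::=R' R R c (occurrence 2), R is followed by c with FIRST {c}. Thus FOLLOW(R) = {$, c, z}.
FOLLOW(T): in T::=R' T z P, T is followed by z P with FIRST {z}; in T'::=T z z z, T is followed by z z z with FIRST {z}. Thus FOLLOW(T) = {z}.
FOLLOW(P): in T::=R' T z P, the suffix after P is empty, so FOLLOW(P) ⊇ FOLLOW(T) = {z}. Thus FOLLOW(P) = {z}.
FOLLOW(R'): in T::=R' T z P, R' is followed by T z P with FIRST {c, z}; in P::=R' R R c, R' is followed by R R c with FIRST {c, z}. Thus FOLLOW(R') = {c, z}.
FOLLOW(T'): in R::=T' R, T' is followed by R with FIRST {λ, c, z}; in R::=T' R, the suffix after T' is nullable, so FOLLOW(T') ⊇ FOLLOW(R) = {$, c, z}. Thus FOLLOW(T') = {$, c, z}.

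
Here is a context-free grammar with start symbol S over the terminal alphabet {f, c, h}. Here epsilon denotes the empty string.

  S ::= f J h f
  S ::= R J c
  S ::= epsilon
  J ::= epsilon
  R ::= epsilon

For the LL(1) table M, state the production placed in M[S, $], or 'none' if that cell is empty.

FIRST(J) = {epsilon}
FIRST(R) = {epsilon}
FIRST(S) = {epsilon, c, f}  (via R J c)
FOLLOW(S) includes $ since S is the start symbol.
FOLLOW(S): S appears on no right-hand side. Thus FOLLOW(S) = {$}.
For S ::= f J h f: FIRST(f J h f) = {f}, so it goes in M[S, t] for t ∈ {f}.
For S ::= R J c: FIRST(R J c) = {c}, so it goes in M[S, t] for t ∈ {c}.
For S ::= epsilon: FIRST(epsilon) = {epsilon}, so it goes in M[S, t] for t ∈ {}; since epsilon ∈ FIRST, also for every t ∈ FOLLOW(S) = {$}.

S ::= epsilon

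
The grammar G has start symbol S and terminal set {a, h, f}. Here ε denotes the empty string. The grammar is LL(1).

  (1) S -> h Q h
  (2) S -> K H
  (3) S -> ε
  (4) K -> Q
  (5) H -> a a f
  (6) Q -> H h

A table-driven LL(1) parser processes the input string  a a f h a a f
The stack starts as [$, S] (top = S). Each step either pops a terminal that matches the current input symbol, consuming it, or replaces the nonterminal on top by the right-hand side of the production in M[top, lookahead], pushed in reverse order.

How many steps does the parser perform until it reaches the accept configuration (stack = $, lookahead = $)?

      Stack        Input            Action
   1  $ S          a a f h a a f $  expand S -> K H
   2  $ H K        a a f h a a f $  expand K -> Q
   3  $ H Q        a a f h a a f $  expand Q -> H h
   4  $ H h H      a a f h a a f $  expand H -> a a f
   5  $ H h f a a  a a f h a a f $  match a
   6  $ H h f a    a f h a a f $    match a
   7  $ H h f      f h a a f $      match f
   8  $ H h        h a a f $        match h
   9  $ H          a a f $          expand H -> a a f
  10  $ f a a      a a f $          match a
  11  $ f a        a f $            match a
  12  $ f          f $              match f
Accept reached after 12 steps.

12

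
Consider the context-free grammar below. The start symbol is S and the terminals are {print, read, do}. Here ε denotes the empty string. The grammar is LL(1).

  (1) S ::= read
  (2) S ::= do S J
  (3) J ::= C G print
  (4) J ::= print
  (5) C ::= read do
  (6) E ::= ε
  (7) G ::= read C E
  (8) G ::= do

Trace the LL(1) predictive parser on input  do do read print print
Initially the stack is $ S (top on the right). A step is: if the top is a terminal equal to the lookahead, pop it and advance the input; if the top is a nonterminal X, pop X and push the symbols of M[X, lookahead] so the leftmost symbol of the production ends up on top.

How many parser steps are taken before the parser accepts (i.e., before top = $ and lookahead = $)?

step 1: stack=$ S  input=do do read print print $  — expand S ::= do S J
step 2: stack=$ J S do  input=do do read print print $  — match do
step 3: stack=$ J S  input=do read print print $  — expand S ::= do S J
step 4: stack=$ J J S do  input=do read print print $  — match do
step 5: stack=$ J J S  input=read print print $  — expand S ::= read
step 6: stack=$ J J read  input=read print print $  — match read
step 7: stack=$ J J  input=print print $  — expand J ::= print
step 8: stack=$ J print  input=print print $  — match print
step 9: stack=$ J  input=print $  — expand J ::= print
step 10: stack=$ print  input=print $  — match print
Accept reached after 10 steps.

10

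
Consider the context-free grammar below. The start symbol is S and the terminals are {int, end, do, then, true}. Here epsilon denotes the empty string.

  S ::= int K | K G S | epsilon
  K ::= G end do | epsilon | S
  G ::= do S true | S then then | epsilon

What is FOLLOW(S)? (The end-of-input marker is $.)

FIRST(S): from S::=int K we get {int}; from S::=K G S we get {epsilon, do, end, int, then}; from S::=epsilon we get {epsilon}. So FIRST(S) = {epsilon, do, end, int, then}.
FIRST(G): from G::=do S true we get {do}; from G::=S then then we get {do, end, int, then}; from G::=epsilon we get {epsilon}. So FIRST(G) = {epsilon, do, end, int, then}.
FIRST(K): from K::=G end do we get {do, end, int, then}; from K::=epsilon we get {epsilon}; from K::=S we get {epsilon, do, end, int, then}. So FIRST(K) = {epsilon, do, end, int, then}.
FOLLOW(S) includes $ since S is the start symbol.
FOLLOW(S): in S::=K G S, the suffix after S is empty (adds nothing new); in K::=S, the suffix after S is empty, so FOLLOW(S) ⊇ FOLLOW(K) = {$, do, end, int, then, true}; in G::=do S true, S is followed by true with FIRST {true}; in G::=S then then, S is followed by then then with FIRST {then}. Thus FOLLOW(S) = {$, do, end, int, then, true}.
FOLLOW(K): in S::=int K, the suffix after K is empty, so FOLLOW(K) ⊇ FOLLOW(S) = {$, do, end, int, then, true}; in S::=K G S, K is followed by G S with FIRST {epsilon, do, end, int, then}; in S::=K G S, the suffix after K is nullable, so FOLLOW(K) ⊇ FOLLOW(S) = {$, do, end, int, then, true}. Thus FOLLOW(K) = {$, do, end, int, then, true}.
FOLLOW(G): in S::=K G S, G is followed by S with FIRST {epsilon, do, end, int, then}; in S::=K G S, the suffix after G is nullable, so FOLLOW(G) ⊇ FOLLOW(S) = {$, do, end, int, then, true}; in K::=G end do, G is followed by end do with FIRST {end}. Thus FOLLOW(G) = {$, do, end, int, then, true}.

{$, do, end, int, then, true}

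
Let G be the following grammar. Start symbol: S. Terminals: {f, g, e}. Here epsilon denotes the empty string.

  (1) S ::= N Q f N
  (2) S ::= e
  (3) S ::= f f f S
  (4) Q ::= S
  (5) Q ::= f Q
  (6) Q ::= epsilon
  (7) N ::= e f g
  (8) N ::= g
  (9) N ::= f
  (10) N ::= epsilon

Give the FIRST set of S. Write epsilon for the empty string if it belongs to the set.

{e, f, g}

FIRST(N) = {epsilon, e, f, g}
FIRST(S) = {e, f, g}  (via N Q f N)
FIRST(Q) = {epsilon, e, f, g}  (via S)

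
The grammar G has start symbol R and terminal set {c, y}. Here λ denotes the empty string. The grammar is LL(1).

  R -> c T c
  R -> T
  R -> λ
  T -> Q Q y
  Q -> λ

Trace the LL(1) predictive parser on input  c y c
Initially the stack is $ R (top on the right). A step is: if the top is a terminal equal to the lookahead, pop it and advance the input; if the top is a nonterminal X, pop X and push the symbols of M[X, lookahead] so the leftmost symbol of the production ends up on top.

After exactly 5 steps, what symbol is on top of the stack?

y

     Stack      Input    Action
  1  $ R        c y c $  expand R -> c T c
  2  $ c T c    c y c $  match c
  3  $ c T      y c $    expand T -> Q Q y
  4  $ c y Q Q  y c $    expand Q -> λ
  5  $ c y Q    y c $    expand Q -> λ
Stack after step 5: $ c y (top = y).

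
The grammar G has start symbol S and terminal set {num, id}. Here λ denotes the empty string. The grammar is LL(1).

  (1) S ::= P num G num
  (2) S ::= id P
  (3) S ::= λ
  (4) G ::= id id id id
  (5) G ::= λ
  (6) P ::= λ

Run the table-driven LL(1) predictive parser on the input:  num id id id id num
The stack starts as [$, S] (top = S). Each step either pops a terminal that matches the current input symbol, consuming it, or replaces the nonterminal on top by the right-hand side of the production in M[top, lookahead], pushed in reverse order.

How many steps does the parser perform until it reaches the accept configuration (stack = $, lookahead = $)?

9

     Stack              Input                  Action
  1  $ S                num id id id id num $  expand S ::= P num G num
  2  $ num G num P      num id id id id num $  expand P ::= λ
  3  $ num G num        num id id id id num $  match num
  4  $ num G            id id id id num $      expand G ::= id id id id
  5  $ num id id id id  id id id id num $      match id
  6  $ num id id id     id id id num $         match id
  7  $ num id id        id id num $            match id
  8  $ num id           id num $               match id
  9  $ num              num $                  match num
Accept reached after 9 steps.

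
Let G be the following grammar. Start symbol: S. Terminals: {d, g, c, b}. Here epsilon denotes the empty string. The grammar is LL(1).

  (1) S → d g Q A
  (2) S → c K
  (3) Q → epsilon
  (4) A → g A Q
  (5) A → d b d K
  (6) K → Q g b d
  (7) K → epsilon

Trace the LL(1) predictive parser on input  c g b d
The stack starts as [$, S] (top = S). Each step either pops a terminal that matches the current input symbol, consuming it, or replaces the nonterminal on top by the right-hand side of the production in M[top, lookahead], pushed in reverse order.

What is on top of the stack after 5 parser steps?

b

     Stack      Input      Action
  1  $ S        c g b d $  expand S → c K
  2  $ K c      c g b d $  match c
  3  $ K        g b d $    expand K → Q g b d
  4  $ d b g Q  g b d $    expand Q → epsilon
  5  $ d b g    g b d $    match g
Stack after step 5: $ d b (top = b).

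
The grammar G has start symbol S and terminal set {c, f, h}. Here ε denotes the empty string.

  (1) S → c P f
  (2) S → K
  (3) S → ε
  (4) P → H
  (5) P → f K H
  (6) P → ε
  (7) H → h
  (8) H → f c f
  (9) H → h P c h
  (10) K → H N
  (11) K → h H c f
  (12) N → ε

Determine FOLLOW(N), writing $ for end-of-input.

FIRST(H) = {f, h}
FIRST(N) = {ε}
FIRST(P) = {ε, f, h}  (via H)
FIRST(K) = {f, h}  (via H N)
FIRST(S) = {ε, c, f, h}  (via K)
FOLLOW(S) includes $ since S is the start symbol.
FOLLOW(S): S appears on no right-hand side. Thus FOLLOW(S) = {$}.
FOLLOW(P): in S→c P f, P is followed by f with FIRST {f}; in H→h P c h, P is followed by c h with FIRST {c}. Thus FOLLOW(P) = {c, f}.
FOLLOW(K): in S→K, the suffix after K is empty, so FOLLOW(K) ⊇ FOLLOW(S) = {$}; in P→f K H, K is followed by H with FIRST {f, h}. Thus FOLLOW(K) = {$, f, h}.
FOLLOW(H): in P→H, the suffix after H is empty, so FOLLOW(H) ⊇ FOLLOW(P) = {c, f}; in P→f K H, the suffix after H is empty, so FOLLOW(H) ⊇ FOLLOW(P) = {c, f}; in K→H N, H is followed by N with FIRST {ε}; in K→H N, the suffix after H is nullable, so FOLLOW(H) ⊇ FOLLOW(K) = {$, f, h}; in K→h H c f, H is followed by c f with FIRST {c}. Thus FOLLOW(H) = {$, c, f, h}.
FOLLOW(N): in K→H N, the suffix after N is empty, so FOLLOW(N) ⊇ FOLLOW(K) = {$, f, h}. Thus FOLLOW(N) = {$, f, h}.

{$, f, h}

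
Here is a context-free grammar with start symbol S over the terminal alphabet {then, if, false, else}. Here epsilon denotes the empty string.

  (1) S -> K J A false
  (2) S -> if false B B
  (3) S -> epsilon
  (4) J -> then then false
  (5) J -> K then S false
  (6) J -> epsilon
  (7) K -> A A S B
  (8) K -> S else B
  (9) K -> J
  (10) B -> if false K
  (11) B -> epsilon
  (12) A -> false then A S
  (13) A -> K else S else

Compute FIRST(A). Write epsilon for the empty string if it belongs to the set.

{else, false, if, then}

FIRST(B) = {epsilon, if}
FIRST(S) = {epsilon, else, false, if, then}  (via K J A false)
FIRST(J) = {epsilon, else, false, if, then}  (via K then S false)
FIRST(K) = {epsilon, else, false, if, then}  (via A A S B, S else B, J)
FIRST(A) = {else, false, if, then}  (via K else S else)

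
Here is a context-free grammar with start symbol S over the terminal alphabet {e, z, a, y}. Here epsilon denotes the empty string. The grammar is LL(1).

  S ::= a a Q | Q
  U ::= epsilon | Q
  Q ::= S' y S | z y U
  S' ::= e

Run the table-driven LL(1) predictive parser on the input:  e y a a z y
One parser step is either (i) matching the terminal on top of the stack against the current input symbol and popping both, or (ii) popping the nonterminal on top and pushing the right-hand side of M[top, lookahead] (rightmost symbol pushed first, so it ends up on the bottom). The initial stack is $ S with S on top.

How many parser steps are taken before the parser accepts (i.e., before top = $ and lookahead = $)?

12

      Stack     Input          Action
   1  $ S       e y a a z y $  expand S ::= Q
   2  $ Q       e y a a z y $  expand Q ::= S' y S
   3  $ S y S'  e y a a z y $  expand S' ::= e
   4  $ S y e   e y a a z y $  match e
   5  $ S y     y a a z y $    match y
   6  $ S       a a z y $      expand S ::= a a Q
   7  $ Q a a   a a z y $      match a
   8  $ Q a     a z y $        match a
   9  $ Q       z y $          expand Q ::= z y U
  10  $ U y z   z y $          match z
  11  $ U y     y $            match y
  12  $ U       $              expand U ::= epsilon
Accept reached after 12 steps.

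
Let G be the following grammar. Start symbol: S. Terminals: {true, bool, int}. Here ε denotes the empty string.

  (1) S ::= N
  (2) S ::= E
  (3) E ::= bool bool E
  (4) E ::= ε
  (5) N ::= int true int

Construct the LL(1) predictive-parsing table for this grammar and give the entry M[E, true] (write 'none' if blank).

none

FIRST(E): from E::=bool bool E we get {bool}; from E::=ε we get {ε}. So FIRST(E) = {ε, bool}.
FIRST(N): from N::=int true int we get {int}. So FIRST(N) = {int}.
FIRST(S): from S::=N we get {int}; from S::=E we get {ε, bool}. So FIRST(S) = {ε, bool, int}.
FOLLOW(S) includes $ since S is the start symbol.
FOLLOW(S): S appears on no right-hand side. Thus FOLLOW(S) = {$}.
FOLLOW(E): in S::=E, the suffix after E is empty, so FOLLOW(E) ⊇ FOLLOW(S) = {$}; in E::=bool bool E, the suffix after E is empty (adds nothing new). Thus FOLLOW(E) = {$}.
For E ::= bool bool E: FIRST(bool bool E) = {bool}, so it goes in M[E, t] for t ∈ {bool}.
For E ::= ε: FIRST(ε) = {ε}, so it goes in M[E, t] for t ∈ {}; since ε ∈ FIRST, also for every t ∈ FOLLOW(E) = {$}.
None of these place a production in M[E, true].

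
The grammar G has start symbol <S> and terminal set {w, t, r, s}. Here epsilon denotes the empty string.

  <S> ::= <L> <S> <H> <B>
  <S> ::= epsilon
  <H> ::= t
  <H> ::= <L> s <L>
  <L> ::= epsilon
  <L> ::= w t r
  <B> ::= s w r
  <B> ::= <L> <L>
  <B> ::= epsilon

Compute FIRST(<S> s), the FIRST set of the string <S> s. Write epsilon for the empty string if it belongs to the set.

FIRST(<L>): from <L>::=epsilon we get {epsilon}; from <L>::=w t r we get {w}. So FIRST(<L>) = {epsilon, w}.
FIRST(<H>): from <H>::=t we get {t}; from <H>::=<L> s <L> we get {s, w}. So FIRST(<H>) = {s, t, w}.
FIRST(<B>): from <B>::=s w r we get {s}; from <B>::=<L> <L> we get {epsilon, w}; from <B>::=epsilon we get {epsilon}. So FIRST(<B>) = {epsilon, s, w}.
FIRST(<S>): from <S>::=<L> <S> <H> <B> we get {s, t, w}; from <S>::=epsilon we get {epsilon}. So FIRST(<S>) = {epsilon, s, t, w}.
FIRST(<S> s): take FIRST of each symbol in turn, carrying on past any symbol whose FIRST contains epsilon; result {s, t, w}.

{s, t, w}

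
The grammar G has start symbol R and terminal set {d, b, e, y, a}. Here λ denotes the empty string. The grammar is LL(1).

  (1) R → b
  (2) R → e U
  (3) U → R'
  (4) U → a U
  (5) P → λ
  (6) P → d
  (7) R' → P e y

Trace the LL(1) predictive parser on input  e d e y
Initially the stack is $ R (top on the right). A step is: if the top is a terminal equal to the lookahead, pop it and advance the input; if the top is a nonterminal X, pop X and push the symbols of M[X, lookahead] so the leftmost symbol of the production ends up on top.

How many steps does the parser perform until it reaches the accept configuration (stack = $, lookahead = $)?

step 1: stack=$ R  input=e d e y $  — expand R → e U
step 2: stack=$ U e  input=e d e y $  — match e
step 3: stack=$ U  input=d e y $  — expand U → R'
step 4: stack=$ R'  input=d e y $  — expand R' → P e y
step 5: stack=$ y e P  input=d e y $  — expand P → d
step 6: stack=$ y e d  input=d e y $  — match d
step 7: stack=$ y e  input=e y $  — match e
step 8: stack=$ y  input=y $  — match y
Accept reached after 8 steps.

8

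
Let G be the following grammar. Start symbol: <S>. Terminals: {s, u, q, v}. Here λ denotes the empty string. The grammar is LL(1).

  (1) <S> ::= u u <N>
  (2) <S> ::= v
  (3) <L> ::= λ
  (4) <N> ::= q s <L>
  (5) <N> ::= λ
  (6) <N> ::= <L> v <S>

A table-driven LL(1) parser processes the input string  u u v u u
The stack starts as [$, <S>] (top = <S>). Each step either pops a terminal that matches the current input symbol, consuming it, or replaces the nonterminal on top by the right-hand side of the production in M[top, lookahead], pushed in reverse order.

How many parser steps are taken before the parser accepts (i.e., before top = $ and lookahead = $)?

10

step 1: stack=$ <S>  input=u u v u u $  — expand <S> ::= u u <N>
step 2: stack=$ <N> u u  input=u u v u u $  — match u
step 3: stack=$ <N> u  input=u v u u $  — match u
step 4: stack=$ <N>  input=v u u $  — expand <N> ::= <L> v <S>
step 5: stack=$ <S> v <L>  input=v u u $  — expand <L> ::= λ
step 6: stack=$ <S> v  input=v u u $  — match v
step 7: stack=$ <S>  input=u u $  — expand <S> ::= u u <N>
step 8: stack=$ <N> u u  input=u u $  — match u
step 9: stack=$ <N> u  input=u $  — match u
step 10: stack=$ <N>  input=$  — expand <N> ::= λ
Accept reached after 10 steps.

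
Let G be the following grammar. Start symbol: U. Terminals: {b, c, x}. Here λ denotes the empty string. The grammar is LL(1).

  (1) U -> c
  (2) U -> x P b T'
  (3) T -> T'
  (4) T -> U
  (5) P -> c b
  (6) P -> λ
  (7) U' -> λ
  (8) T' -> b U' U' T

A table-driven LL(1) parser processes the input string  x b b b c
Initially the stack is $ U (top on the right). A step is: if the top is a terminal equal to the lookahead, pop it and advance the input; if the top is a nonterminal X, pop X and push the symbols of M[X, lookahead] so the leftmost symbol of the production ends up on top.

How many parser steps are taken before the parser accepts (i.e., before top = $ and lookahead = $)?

step 1: stack=$ U  input=x b b b c $  — expand U -> x P b T'
step 2: stack=$ T' b P x  input=x b b b c $  — match x
step 3: stack=$ T' b P  input=b b b c $  — expand P -> λ
step 4: stack=$ T' b  input=b b b c $  — match b
step 5: stack=$ T'  input=b b c $  — expand T' -> b U' U' T
step 6: stack=$ T U' U' b  input=b b c $  — match b
step 7: stack=$ T U' U'  input=b c $  — expand U' -> λ
step 8: stack=$ T U'  input=b c $  — expand U' -> λ
step 9: stack=$ T  input=b c $  — expand T -> T'
step 10: stack=$ T'  input=b c $  — expand T' -> b U' U' T
step 11: stack=$ T U' U' b  input=b c $  — match b
step 12: stack=$ T U' U'  input=c $  — expand U' -> λ
step 13: stack=$ T U'  input=c $  — expand U' -> λ
step 14: stack=$ T  input=c $  — expand T -> U
step 15: stack=$ U  input=c $  — expand U -> c
step 16: stack=$ c  input=c $  — match c
Accept reached after 16 steps.

16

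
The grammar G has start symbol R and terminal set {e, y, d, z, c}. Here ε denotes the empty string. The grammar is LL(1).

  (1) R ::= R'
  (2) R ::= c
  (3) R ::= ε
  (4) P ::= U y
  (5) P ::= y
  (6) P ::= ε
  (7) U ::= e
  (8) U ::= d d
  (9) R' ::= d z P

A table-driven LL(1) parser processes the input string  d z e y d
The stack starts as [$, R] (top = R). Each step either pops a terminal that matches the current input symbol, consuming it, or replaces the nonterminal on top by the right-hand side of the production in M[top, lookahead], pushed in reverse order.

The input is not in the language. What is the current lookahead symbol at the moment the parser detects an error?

d

     Stack    Input        Action
  1  $ R      d z e y d $  expand R ::= R'
  2  $ R'     d z e y d $  expand R' ::= d z P
  3  $ P z d  d z e y d $  match d
  4  $ P z    z e y d $    match z
  5  $ P      e y d $      expand P ::= U y
  6  $ y U    e y d $      expand U ::= e
  7  $ y e    e y d $      match e
  8  $ y      y d $        match y
  9  $        d $          error: stack empty but input remains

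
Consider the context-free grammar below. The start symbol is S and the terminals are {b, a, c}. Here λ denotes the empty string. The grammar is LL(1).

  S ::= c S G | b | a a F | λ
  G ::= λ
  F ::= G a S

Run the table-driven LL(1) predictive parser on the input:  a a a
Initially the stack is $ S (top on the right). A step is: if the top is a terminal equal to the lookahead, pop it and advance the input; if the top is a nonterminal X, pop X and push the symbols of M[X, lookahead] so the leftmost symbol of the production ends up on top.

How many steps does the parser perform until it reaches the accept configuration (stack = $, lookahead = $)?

step 1: stack=$ S  input=a a a $  — expand S ::= a a F
step 2: stack=$ F a a  input=a a a $  — match a
step 3: stack=$ F a  input=a a $  — match a
step 4: stack=$ F  input=a $  — expand F ::= G a S
step 5: stack=$ S a G  input=a $  — expand G ::= λ
step 6: stack=$ S a  input=a $  — match a
step 7: stack=$ S  input=$  — expand S ::= λ
Accept reached after 7 steps.

7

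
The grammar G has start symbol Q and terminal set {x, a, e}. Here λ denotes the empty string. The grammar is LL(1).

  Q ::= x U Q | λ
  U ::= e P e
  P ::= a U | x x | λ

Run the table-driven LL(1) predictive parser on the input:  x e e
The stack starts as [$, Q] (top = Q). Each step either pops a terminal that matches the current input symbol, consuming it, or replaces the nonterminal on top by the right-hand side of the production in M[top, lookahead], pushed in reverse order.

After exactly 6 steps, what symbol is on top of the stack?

Q

step 1: stack=$ Q  input=x e e $  — expand Q ::= x U Q
step 2: stack=$ Q U x  input=x e e $  — match x
step 3: stack=$ Q U  input=e e $  — expand U ::= e P e
step 4: stack=$ Q e P e  input=e e $  — match e
step 5: stack=$ Q e P  input=e $  — expand P ::= λ
step 6: stack=$ Q e  input=e $  — match e
Stack after step 6: $ Q (top = Q).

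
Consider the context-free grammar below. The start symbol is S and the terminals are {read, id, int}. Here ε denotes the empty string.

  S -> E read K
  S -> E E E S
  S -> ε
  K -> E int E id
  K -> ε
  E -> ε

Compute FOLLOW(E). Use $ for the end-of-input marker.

FIRST(E) = {ε}
FIRST(S) = {ε, read}  (via E read K, E E E S)
FIRST(K) = {ε, int}  (via E int E id)
FOLLOW(S) includes $ since S is the start symbol.
FOLLOW(S): in S->E E E S, the suffix after S is empty (adds nothing new). Thus FOLLOW(S) = {$}.
FOLLOW(K): in S->E read K, the suffix after K is empty, so FOLLOW(K) ⊇ FOLLOW(S) = {$}. Thus FOLLOW(K) = {$}.
FOLLOW(E): in S->E read K, E is followed by read K with FIRST {read}; in S->E E E S (occurrence 1), E is followed by E E S with FIRST {ε, read}; in S->E E E S (occurrence 1), the suffix after E is nullable, so FOLLOW(E) ⊇ FOLLOW(S) = {$}; in S->E E E S (occurrence 2), E is followed by E S with FIRST {ε, read}; in S->E E E S (occurrence 2), the suffix after E is nullable, so FOLLOW(E) ⊇ FOLLOW(S) = {$}; in S->E E E S (occurrence 3), E is followed by S with FIRST {ε, read}; in S->E E E S (occurrence 3), the suffix after E is nullable, so FOLLOW(E) ⊇ FOLLOW(S) = {$}; in K->E int E id (occurrence 1), E is followed by int E id with FIRST {int}; in K->E int E id (occurrence 2), E is followed by id with FIRST {id}. Thus FOLLOW(E) = {$, id, int, read}.

{$, id, int, read}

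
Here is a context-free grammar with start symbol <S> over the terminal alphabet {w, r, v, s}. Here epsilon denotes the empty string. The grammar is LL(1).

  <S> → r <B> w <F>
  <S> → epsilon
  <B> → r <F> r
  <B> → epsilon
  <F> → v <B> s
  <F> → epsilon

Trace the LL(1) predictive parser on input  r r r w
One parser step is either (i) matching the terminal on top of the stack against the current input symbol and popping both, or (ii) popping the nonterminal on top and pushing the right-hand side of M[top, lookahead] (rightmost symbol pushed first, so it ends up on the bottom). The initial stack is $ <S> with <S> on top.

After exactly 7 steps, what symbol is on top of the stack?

<F>

     Stack            Input      Action
  1  $ <S>            r r r w $  expand <S> → r <B> w <F>
  2  $ <F> w <B> r    r r r w $  match r
  3  $ <F> w <B>      r r w $    expand <B> → r <F> r
  4  $ <F> w r <F> r  r r w $    match r
  5  $ <F> w r <F>    r w $      expand <F> → epsilon
  6  $ <F> w r        r w $      match r
  7  $ <F> w          w $        match w
Stack after step 7: $ <F> (top = <F>).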